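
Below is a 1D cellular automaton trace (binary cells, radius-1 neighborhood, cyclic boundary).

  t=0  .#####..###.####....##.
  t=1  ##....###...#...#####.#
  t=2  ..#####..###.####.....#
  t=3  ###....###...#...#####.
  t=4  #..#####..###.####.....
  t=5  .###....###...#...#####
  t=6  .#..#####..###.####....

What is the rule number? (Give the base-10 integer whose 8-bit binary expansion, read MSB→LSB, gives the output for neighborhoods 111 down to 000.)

  [7] ### => .  t=0,i=2
  [6] ##. => .  t=0,i=5
  [5] #.# => .  t=0,i=11
  [4] #.. => #  t=0,i=6
  [3] .## => #  t=0,i=1
  [2] .#. => .  t=1,i=12
  [1] ..# => #  t=0,i=0
  [0] ... => #  t=0,i=17
  bits 00011011 = 27

27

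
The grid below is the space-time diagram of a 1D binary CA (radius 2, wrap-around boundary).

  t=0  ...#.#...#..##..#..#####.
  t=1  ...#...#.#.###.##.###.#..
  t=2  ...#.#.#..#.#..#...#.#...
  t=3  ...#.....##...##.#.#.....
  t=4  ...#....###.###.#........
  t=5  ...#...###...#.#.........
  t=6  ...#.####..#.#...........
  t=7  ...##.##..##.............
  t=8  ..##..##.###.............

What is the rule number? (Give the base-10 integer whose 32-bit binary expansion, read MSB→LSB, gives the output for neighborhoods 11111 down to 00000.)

  nb #####: next=.  (t=0,i=21, bit31=0)
  nb ####.: next=#  (t=0,i=22, bit30=1)
  nb ###.#: next=.  (t=1,i=13, bit29=0)
  nb ###..: next=.  (t=0,i=23, bit28=0)
  nb ##.##: next=.  (t=1,i=14, bit27=0)
  nb ##.#.: next=#  (t=1,i=21, bit26=1)
  nb ##..#: next=.  (t=0,i=14, bit25=0)
  nb ##...: next=.  (t=0,i=24, bit24=0)
  nb #.###: next=.  (t=1,i=11, bit23=0)
  nb #.##.: next=#  (t=1,i=15, bit22=1)
  nb #.#.#: next=.  (t=1,i=9, bit21=0)
  nb #.#..: next=.  (t=0,i=5, bit20=0)
  nb #..##: next=#  (t=0,i=11, bit19=1)
  nb #..#.: next=#  (t=0,i=15, bit18=1)
  nb #...#: next=#  (t=0,i=7, bit17=1)
  nb #....: next=.  (t=0,i=0, bit16=0)
  nb .####: next=#  (t=0,i=20, bit15=1)
  nb .###.: next=#  (t=1,i=12, bit14=1)
  nb .##.#: next=.  (t=1,i=16, bit13=0)
  nb .##..: next=#  (t=0,i=13, bit12=1)
  nb .#.##: next=#  (t=1,i=10, bit11=1)
  nb .#.#.: next=.  (t=0,i=4, bit10=0)
  nb .#..#: next=.  (t=0,i=10, bit9=0)
  nb .#...: next=.  (t=0,i=6, bit8=0)
  nb ..###: next=#  (t=0,i=19, bit7=1)
  nb ..##.: next=#  (t=0,i=12, bit6=1)
  nb ..#.#: next=#  (t=0,i=3, bit5=1)
  nb ..#..: next=#  (t=0,i=9, bit4=1)
  nb ...##: next=#  (t=3,i=8, bit3=1)
  nb ...#.: next=.  (t=0,i=2, bit2=0)
  nb ....#: next=.  (t=0,i=1, bit1=0)
  nb .....: next=.  (t=1,i=0, bit0=0)
  bits 01000100010011101101100011111000 = 1146018040

1146018040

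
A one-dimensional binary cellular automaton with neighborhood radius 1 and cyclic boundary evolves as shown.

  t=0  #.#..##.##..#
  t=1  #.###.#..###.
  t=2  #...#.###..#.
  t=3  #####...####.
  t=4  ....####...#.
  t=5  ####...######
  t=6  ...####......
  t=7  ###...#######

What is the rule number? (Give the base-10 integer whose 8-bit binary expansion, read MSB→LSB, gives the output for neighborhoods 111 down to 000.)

  ### -> .   bit 7 = 0  t=1,i=3
  ##. -> #   bit 6 = 1  t=0,i=0
  #.# -> .   bit 5 = 0  t=0,i=1
  #.. -> #   bit 4 = 1  t=0,i=3
  .## -> .   bit 3 = 0  t=0,i=5
  .#. -> #   bit 2 = 1  t=0,i=2
  ..# -> #   bit 1 = 1  t=0,i=4
  ... -> #   bit 0 = 1  t=2,i=2
  bits 01010111 = 87

87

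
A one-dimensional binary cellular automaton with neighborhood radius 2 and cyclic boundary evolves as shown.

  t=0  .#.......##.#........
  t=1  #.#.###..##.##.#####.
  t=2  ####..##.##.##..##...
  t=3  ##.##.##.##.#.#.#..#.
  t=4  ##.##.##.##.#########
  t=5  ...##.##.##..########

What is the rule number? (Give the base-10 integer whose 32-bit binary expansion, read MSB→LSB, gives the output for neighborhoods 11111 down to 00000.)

  [31] ##### => #  t=1,i=17
  [30] ####. => .  t=1,i=18
  [29] ###.# => .  t=1,i=19
  [28] ###.. => #  t=1,i=6
  [27] ##.## => .  t=1,i=11
  [26] ##.#. => .  t=0,i=11
  [25] ##..# => #  t=1,i=7
  [24] ##... => .  t=2,i=18
  [23] #.### => .  t=1,i=4
  [22] #.##. => #  t=1,i=12
  [21] #.#.# => #  t=1,i=0
  [20] #.#.. => #  t=0,i=12
  [19] #..## => .  t=1,i=8
  [18] #..#. => #  t=3,i=18
  [17] #...# => #  t=2,i=19
  [16] #.... => .  t=0,i=3
  [15] .#### => #  t=1,i=16
  [14] .###. => .  t=1,i=5
  [13] .##.# => #  t=0,i=10
  [12] .##.. => .  t=2,i=13
  [11] .#.## => #  t=1,i=3
  [10] .#.#. => #  t=1,i=1
  [9] .#..# => #  t=3,i=17
  [8] .#... => #  t=0,i=2
  [7] ..### => #  t=2,i=0
  [6] ..##. => #  t=0,i=9
  [5] ..#.# => #  t=3,i=19
  [4] ..#.. => .  t=0,i=1
  [3] ...## => .  t=0,i=8
  [2] ...#. => #  t=0,i=0
  [1] ....# => .  t=0,i=7
  [0] ..... => #  t=0,i=4
  bits 10010010011101101010111111100101 = 2457251813

2457251813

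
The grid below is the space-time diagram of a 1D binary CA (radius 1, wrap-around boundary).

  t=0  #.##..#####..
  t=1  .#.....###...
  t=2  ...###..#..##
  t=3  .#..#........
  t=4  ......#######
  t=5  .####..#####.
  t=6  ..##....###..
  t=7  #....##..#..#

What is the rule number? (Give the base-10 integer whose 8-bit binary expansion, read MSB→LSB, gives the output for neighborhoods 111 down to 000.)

161

  ### -> #   bit 7 = 1  t=0,i=7
  ##. -> .   bit 6 = 0  t=0,i=3
  #.# -> #   bit 5 = 1  t=0,i=1
  #.. -> .   bit 4 = 0  t=0,i=4
  .## -> .   bit 3 = 0  t=0,i=2
  .#. -> .   bit 2 = 0  t=0,i=0
  ..# -> .   bit 1 = 0  t=0,i=5
  ... -> #   bit 0 = 1  t=1,i=3
  bits 10100001 = 161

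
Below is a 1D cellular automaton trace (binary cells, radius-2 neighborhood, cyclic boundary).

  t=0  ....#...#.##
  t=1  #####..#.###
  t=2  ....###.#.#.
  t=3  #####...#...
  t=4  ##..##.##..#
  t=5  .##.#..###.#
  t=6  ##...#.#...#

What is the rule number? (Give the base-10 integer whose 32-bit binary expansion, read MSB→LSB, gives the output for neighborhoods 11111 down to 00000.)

  [31] ##### => .  t=1,i=0
  [30] ####. => .  t=1,i=3
  [29] ###.# => .  t=2,i=6
  [28] ###.. => #  t=1,i=4
  [27] ##.## => .  t=4,i=6
  [26] ##.#. => .  t=2,i=7
  [25] ##..# => #  t=1,i=5
  [24] ##... => #  t=0,i=0
  [23] #.### => .  t=1,i=9
  [22] #.##. => #  t=0,i=10
  [21] #.#.# => #  t=2,i=8
  [20] #.#.. => .  t=2,i=10
  [19] #..## => .  t=4,i=3
  [18] #..#. => #  t=1,i=6
  [17] #...# => .  t=0,i=6
  [16] #.... => #  t=0,i=1
  [15] .#### => #  t=1,i=10
  [14] .###. => .  t=2,i=5
  [13] .##.# => .  t=4,i=5
  [12] .##.. => #  t=0,i=11
  [11] .#.## => #  t=0,i=9
  [10] .#.#. => .  t=2,i=9
  [9] .#..# => #  t=5,i=5
  [8] .#... => .  t=0,i=5
  [7] ..### => #  t=2,i=4
  [6] ..##. => #  t=4,i=4
  [5] ..#.# => .  t=0,i=8
  [4] ..#.. => #  t=0,i=4
  [3] ...## => #  t=2,i=3
  [2] ...#. => #  t=0,i=3
  [1] ....# => #  t=0,i=2
  [0] ..... => #  t=2,i=1
  bits 00010011011001011001101011011111 = 325425887

325425887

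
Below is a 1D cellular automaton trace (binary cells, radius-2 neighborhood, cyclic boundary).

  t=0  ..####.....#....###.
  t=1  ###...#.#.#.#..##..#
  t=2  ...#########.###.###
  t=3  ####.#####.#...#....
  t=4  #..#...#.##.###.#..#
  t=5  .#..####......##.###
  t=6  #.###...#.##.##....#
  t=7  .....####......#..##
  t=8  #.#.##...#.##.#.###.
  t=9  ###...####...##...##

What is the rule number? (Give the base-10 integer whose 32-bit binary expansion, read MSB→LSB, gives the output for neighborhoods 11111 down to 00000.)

2804549613

  nb #####: next=#  (t=2,i=5, bit31=1)
  nb ####.: next=.  (t=0,i=4, bit30=0)
  nb ###.#: next=#  (t=2,i=11, bit29=1)
  nb ###..: next=.  (t=0,i=5, bit28=0)
  nb ##.##: next=.  (t=2,i=12, bit27=0)
  nb ##.#.: next=#  (t=3,i=10, bit26=1)
  nb ##..#: next=#  (t=1,i=17, bit25=1)
  nb ##...: next=#  (t=0,i=6, bit24=1)
  nb #.###: next=.  (t=2,i=13, bit23=0)
  nb #.##.: next=.  (t=4,i=9, bit22=0)
  nb #.#.#: next=#  (t=1,i=8, bit21=1)
  nb #.#..: next=.  (t=1,i=12, bit20=0)
  nb #..##: next=#  (t=1,i=14, bit19=1)
  nb #..#.: next=.  (t=4,i=2, bit18=0)
  nb #...#: next=#  (t=0,i=0, bit17=1)
  nb #....: next=.  (t=0,i=7, bit16=0)
  nb .####: next=.  (t=0,i=3, bit15=0)
  nb .###.: next=.  (t=0,i=17, bit14=0)
  nb .##.#: next=.  (t=4,i=10, bit13=0)
  nb .##..: next=.  (t=1,i=16, bit12=0)
  nb .#.##: next=.  (t=4,i=8, bit11=0)
  nb .#.#.: next=#  (t=1,i=7, bit10=1)
  nb .#..#: next=#  (t=1,i=13, bit9=1)
  nb .#...: next=#  (t=0,i=12, bit8=1)
  nb ..###: next=#  (t=0,i=2, bit7=1)
  nb ..##.: next=#  (t=1,i=15, bit6=1)
  nb ..#.#: next=#  (t=1,i=6, bit5=1)
  nb ..#..: next=.  (t=0,i=11, bit4=0)
  nb ...##: next=#  (t=0,i=1, bit3=1)
  nb ...#.: next=#  (t=0,i=10, bit2=1)
  nb ....#: next=.  (t=0,i=9, bit1=0)
  nb .....: next=#  (t=0,i=8, bit0=1)
  bits 10100111001010100000011111101101 = 2804549613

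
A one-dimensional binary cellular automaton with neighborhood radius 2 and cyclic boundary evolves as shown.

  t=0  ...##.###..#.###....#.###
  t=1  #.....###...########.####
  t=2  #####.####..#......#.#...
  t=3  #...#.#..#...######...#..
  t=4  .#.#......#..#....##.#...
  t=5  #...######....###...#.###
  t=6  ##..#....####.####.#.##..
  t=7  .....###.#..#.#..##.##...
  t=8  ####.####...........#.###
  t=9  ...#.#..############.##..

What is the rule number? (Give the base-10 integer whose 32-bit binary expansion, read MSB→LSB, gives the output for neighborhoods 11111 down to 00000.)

901859719

  [31] ##### => .  t=1,i=14
  [30] ####. => .  t=1,i=18
  [29] ###.# => #  t=1,i=19
  [28] ###.. => #  t=0,i=8
  [27] ##.## => .  t=0,i=5
  [26] ##.#. => #  t=4,i=20
  [25] ##..# => .  t=0,i=9
  [24] ##... => #  t=0,i=0
  [23] #.### => #  t=0,i=6
  [22] #.##. => #  t=6,i=21
  [21] #.#.# => .  t=6,i=19
  [20] #.#.. => .  t=2,i=21
  [19] #..## => .  t=6,i=24
  [18] #..#. => .  t=0,i=10
  [17] #...# => .  t=0,i=1
  [16] #.... => #  t=0,i=17
  [15] .#### => .  t=1,i=13
  [14] .###. => #  t=0,i=7
  [13] .##.# => .  t=0,i=4
  [12] .##.. => .  t=6,i=1
  [11] .#.## => #  t=0,i=12
  [10] .#.#. => .  t=2,i=20
  [9] .#..# => .  t=3,i=7
  [8] .#... => #  t=2,i=13
  [7] ..### => #  t=1,i=6
  [6] ..##. => .  t=0,i=3
  [5] ..#.# => .  t=0,i=11
  [4] ..#.. => .  t=2,i=12
  [3] ...## => .  t=0,i=2
  [2] ...#. => #  t=0,i=19
  [1] ....# => #  t=0,i=18
  [0] ..... => #  t=1,i=3
  bits 00110101110000010100100110000111 = 901859719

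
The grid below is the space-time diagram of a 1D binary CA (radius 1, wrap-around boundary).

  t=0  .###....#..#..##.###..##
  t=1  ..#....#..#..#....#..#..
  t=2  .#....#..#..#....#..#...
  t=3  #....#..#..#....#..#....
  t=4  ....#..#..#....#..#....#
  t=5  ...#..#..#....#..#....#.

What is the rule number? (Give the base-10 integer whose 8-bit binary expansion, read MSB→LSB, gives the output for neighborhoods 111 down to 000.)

  ###|#  b7=1 t=0,i=2
  ##.|.  b6=0 t=0,i=3
  #.#|.  b5=0 t=0,i=0
  #..|.  b4=0 t=0,i=4
  .##|.  b3=0 t=0,i=1
  .#.|.  b2=0 t=0,i=8
  ..#|#  b1=1 t=0,i=7
  ...|.  b0=0 t=0,i=5
  bits 10000010 = 130

130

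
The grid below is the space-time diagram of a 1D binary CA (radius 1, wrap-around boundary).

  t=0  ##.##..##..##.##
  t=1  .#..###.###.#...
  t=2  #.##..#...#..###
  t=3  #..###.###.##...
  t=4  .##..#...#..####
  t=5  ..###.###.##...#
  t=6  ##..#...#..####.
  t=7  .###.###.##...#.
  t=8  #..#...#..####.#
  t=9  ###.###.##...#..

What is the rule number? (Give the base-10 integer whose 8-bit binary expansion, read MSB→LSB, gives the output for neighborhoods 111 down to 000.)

  [7] ### => .  t=0,i=0
  [6] ##. => #  t=0,i=1
  [5] #.# => .  t=0,i=2
  [4] #.. => #  t=0,i=5
  [3] .## => .  t=0,i=3
  [2] .#. => .  t=1,i=1
  [1] ..# => #  t=0,i=6
  [0] ... => #  t=1,i=14
  bits 01010011 = 83

83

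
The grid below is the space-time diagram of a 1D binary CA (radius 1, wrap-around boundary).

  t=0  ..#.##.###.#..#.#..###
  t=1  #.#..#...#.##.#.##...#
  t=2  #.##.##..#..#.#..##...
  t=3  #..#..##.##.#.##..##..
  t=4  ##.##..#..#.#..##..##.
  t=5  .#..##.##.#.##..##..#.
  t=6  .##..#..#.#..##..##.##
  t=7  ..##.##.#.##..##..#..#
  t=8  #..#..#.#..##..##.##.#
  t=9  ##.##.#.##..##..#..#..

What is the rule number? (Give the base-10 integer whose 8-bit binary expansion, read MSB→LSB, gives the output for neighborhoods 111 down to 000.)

84

  ### -> .   bit 7 = 0  t=0,i=8
  ##. -> #   bit 6 = 1  t=0,i=5
  #.# -> .   bit 5 = 0  t=0,i=3
  #.. -> #   bit 4 = 1  t=0,i=0
  .## -> .   bit 3 = 0  t=0,i=4
  .#. -> #   bit 2 = 1  t=0,i=2
  ..# -> .   bit 1 = 0  t=0,i=1
  ... -> .   bit 0 = 0  t=1,i=7
  bits 01010100 = 84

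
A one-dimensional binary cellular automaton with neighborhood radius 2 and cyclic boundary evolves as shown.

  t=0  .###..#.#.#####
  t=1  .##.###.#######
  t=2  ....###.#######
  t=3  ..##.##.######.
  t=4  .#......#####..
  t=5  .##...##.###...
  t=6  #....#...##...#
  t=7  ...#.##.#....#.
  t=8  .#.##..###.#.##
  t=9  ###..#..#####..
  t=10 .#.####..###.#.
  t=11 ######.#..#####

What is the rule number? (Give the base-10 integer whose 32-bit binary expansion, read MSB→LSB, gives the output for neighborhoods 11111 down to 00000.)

  nb #####: next=#  (t=0,i=12, bit31=1)
  nb ####.: next=#  (t=0,i=13, bit30=1)
  nb ###.#: next=#  (t=0,i=14, bit29=1)
  nb ###..: next=.  (t=0,i=3, bit28=0)
  nb ##.##: next=.  (t=0,i=0, bit27=0)
  nb ##.#.: next=#  (t=7,i=7, bit26=1)
  nb ##..#: next=#  (t=0,i=4, bit25=1)
  nb ##...: next=.  (t=2,i=0, bit24=0)
  nb #.###: next=#  (t=0,i=1, bit23=1)
  nb #.##.: next=.  (t=1,i=1, bit22=0)
  nb #.#.#: next=#  (t=0,i=8, bit21=1)
  nb #.#..: next=#  (t=7,i=8, bit20=1)
  nb #..##: next=.  (t=8,i=6, bit19=0)
  nb #..#.: next=#  (t=0,i=5, bit18=1)
  nb #...#: next=.  (t=3,i=0, bit17=0)
  nb #....: next=.  (t=2,i=1, bit16=0)
  nb .####: next=#  (t=0,i=11, bit15=1)
  nb .###.: next=#  (t=0,i=2, bit14=1)
  nb .##.#: next=.  (t=1,i=2, bit13=0)
  nb .##..: next=.  (t=5,i=2, bit12=0)
  nb .#.##: next=#  (t=0,i=9, bit11=1)
  nb .#.#.: next=.  (t=0,i=7, bit10=0)
  nb .#..#: next=#  (t=9,i=6, bit9=1)
  nb .#...: next=#  (t=4,i=2, bit8=1)
  nb ..###: next=.  (t=2,i=4, bit7=0)
  nb ..##.: next=.  (t=3,i=2, bit6=0)
  nb ..#.#: next=#  (t=0,i=6, bit5=1)
  nb ..#..: next=#  (t=4,i=1, bit4=1)
  nb ...##: next=#  (t=2,i=3, bit3=1)
  nb ...#.: next=.  (t=4,i=0, bit2=0)
  nb ....#: next=#  (t=2,i=2, bit1=1)
  nb .....: next=.  (t=4,i=4, bit0=0)
  bits 11100110101101001100101100111010 = 3870608186

3870608186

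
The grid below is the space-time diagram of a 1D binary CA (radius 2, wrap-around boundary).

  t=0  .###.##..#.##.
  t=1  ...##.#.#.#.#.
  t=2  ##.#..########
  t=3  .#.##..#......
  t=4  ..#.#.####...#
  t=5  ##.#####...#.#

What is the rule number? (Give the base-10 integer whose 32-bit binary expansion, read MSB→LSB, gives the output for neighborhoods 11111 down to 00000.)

  nb #####: next=.  (t=2,i=8, bit31=0)
  nb ####.: next=.  (t=2,i=0, bit30=0)
  nb ###.#: next=#  (t=0,i=3, bit29=1)
  nb ###..: next=.  (t=4,i=9, bit28=0)
  nb ##.##: next=#  (t=0,i=4, bit27=1)
  nb ##.#.: next=.  (t=1,i=5, bit26=0)
  nb ##..#: next=.  (t=0,i=7, bit25=0)
  nb ##...: next=.  (t=4,i=10, bit24=0)
  nb #.###: next=#  (t=4,i=6, bit23=1)
  nb #.##.: next=.  (t=0,i=5, bit22=0)
  nb #.#.#: next=#  (t=1,i=6, bit21=1)
  nb #.#..: next=#  (t=1,i=12, bit20=1)
  nb #..##: next=.  (t=0,i=0, bit19=0)
  nb #..#.: next=#  (t=0,i=8, bit18=1)
  nb #...#: next=#  (t=4,i=11, bit17=1)
  nb #....: next=#  (t=1,i=0, bit16=1)
  nb .####: next=#  (t=2,i=7, bit15=1)
  nb .###.: next=.  (t=0,i=2, bit14=0)
  nb .##.#: next=.  (t=1,i=4, bit13=0)
  nb .##..: next=#  (t=0,i=6, bit12=1)
  nb .#.##: next=#  (t=0,i=10, bit11=1)
  nb .#.#.: next=#  (t=1,i=7, bit10=1)
  nb .#..#: next=#  (t=2,i=4, bit9=1)
  nb .#...: next=#  (t=1,i=13, bit8=1)
  nb ..###: next=.  (t=0,i=1, bit7=0)
  nb ..##.: next=#  (t=1,i=3, bit6=1)
  nb ..#.#: next=.  (t=0,i=9, bit5=0)
  nb ..#..: next=#  (t=3,i=7, bit4=1)
  nb ...##: next=.  (t=1,i=2, bit3=0)
  nb ...#.: next=.  (t=3,i=0, bit2=0)
  nb ....#: next=#  (t=1,i=1, bit1=1)
  nb .....: next=.  (t=3,i=10, bit0=0)
  bits 00101000101101111001111101010010 = 683122514

683122514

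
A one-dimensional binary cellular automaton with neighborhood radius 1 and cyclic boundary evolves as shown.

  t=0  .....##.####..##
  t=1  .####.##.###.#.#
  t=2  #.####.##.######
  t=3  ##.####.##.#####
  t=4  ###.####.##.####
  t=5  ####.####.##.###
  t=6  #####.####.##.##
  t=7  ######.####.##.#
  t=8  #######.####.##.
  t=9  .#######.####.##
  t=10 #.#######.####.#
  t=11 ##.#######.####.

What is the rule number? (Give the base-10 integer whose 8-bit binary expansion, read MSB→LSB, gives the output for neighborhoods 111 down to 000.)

231

  [7] ### => #  t=0,i=9
  [6] ##. => #  t=0,i=6
  [5] #.# => #  t=0,i=7
  [4] #.. => .  t=0,i=0
  [3] .## => .  t=0,i=5
  [2] .#. => #  t=1,i=13
  [1] ..# => #  t=0,i=4
  [0] ... => #  t=0,i=1
  bits 11100111 = 231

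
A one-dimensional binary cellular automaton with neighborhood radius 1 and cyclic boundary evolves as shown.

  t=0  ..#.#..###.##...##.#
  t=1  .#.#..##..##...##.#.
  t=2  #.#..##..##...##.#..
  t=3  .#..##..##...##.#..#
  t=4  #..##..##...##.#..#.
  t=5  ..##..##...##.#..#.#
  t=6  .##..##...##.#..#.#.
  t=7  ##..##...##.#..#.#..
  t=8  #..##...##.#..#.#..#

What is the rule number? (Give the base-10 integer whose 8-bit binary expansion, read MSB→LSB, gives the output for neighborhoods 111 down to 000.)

  [7] ### => .  t=0,i=8
  [6] ##. => .  t=0,i=9
  [5] #.# => #  t=0,i=3
  [4] #.. => .  t=0,i=0
  [3] .## => #  t=0,i=7
  [2] .#. => .  t=0,i=2
  [1] ..# => #  t=0,i=1
  [0] ... => .  t=0,i=14
  bits 00101010 = 42

42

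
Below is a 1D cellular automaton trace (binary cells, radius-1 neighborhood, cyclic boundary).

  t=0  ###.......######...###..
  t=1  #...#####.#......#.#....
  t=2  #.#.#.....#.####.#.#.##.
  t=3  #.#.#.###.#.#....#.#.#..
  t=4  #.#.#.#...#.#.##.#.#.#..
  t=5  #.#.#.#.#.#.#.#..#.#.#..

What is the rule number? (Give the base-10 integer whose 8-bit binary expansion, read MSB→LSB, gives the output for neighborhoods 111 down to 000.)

13

  ### -> .   bit 7 = 0  t=0,i=1
  ##. -> .   bit 6 = 0  t=0,i=2
  #.# -> .   bit 5 = 0  t=1,i=9
  #.. -> .   bit 4 = 0  t=0,i=3
  .## -> #   bit 3 = 1  t=0,i=0
  .#. -> #   bit 2 = 1  t=1,i=0
  ..# -> .   bit 1 = 0  t=0,i=9
  ... -> #   bit 0 = 1  t=0,i=4
  bits 00001101 = 13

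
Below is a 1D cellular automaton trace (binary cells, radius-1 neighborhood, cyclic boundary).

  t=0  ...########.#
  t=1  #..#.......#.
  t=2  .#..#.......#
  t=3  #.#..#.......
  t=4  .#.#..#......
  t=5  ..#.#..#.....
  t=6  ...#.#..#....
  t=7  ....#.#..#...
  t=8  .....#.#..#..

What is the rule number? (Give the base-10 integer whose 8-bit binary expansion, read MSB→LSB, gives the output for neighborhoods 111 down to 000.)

56

  nb ###: next=.  (t=0,i=4, bit7=0)
  nb ##.: next=.  (t=0,i=10, bit6=0)
  nb #.#: next=#  (t=0,i=11, bit5=1)
  nb #..: next=#  (t=0,i=0, bit4=1)
  nb .##: next=#  (t=0,i=3, bit3=1)
  nb .#.: next=.  (t=0,i=12, bit2=0)
  nb ..#: next=.  (t=0,i=2, bit1=0)
  nb ...: next=.  (t=0,i=1, bit0=0)
  bits 00111000 = 56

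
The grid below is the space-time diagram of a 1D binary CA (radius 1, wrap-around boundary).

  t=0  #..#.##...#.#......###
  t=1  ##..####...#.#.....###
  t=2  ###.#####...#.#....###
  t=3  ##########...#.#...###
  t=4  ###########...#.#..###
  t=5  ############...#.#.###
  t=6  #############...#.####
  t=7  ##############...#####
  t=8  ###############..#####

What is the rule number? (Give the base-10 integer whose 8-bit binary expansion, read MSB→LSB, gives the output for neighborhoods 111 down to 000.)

  ### -> #   bit 7 = 1  t=0,i=20
  ##. -> #   bit 6 = 1  t=0,i=0
  #.# -> #   bit 5 = 1  t=0,i=4
  #.. -> #   bit 4 = 1  t=0,i=1
  .## -> #   bit 3 = 1  t=0,i=5
  .#. -> .   bit 2 = 0  t=0,i=3
  ..# -> .   bit 1 = 0  t=0,i=2
  ... -> .   bit 0 = 0  t=0,i=8
  bits 11111000 = 248

248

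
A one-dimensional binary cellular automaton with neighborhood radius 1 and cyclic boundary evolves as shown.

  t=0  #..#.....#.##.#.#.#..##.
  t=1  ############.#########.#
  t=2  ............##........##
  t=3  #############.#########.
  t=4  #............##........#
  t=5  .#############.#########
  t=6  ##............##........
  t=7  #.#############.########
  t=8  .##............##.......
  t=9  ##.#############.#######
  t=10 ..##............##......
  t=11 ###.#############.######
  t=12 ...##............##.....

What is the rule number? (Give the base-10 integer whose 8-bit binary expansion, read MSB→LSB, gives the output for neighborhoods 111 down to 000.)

63

  ### -> .   bit 7 = 0  t=1,i=0
  ##. -> .   bit 6 = 0  t=0,i=12
  #.# -> #   bit 5 = 1  t=0,i=10
  #.. -> #   bit 4 = 1  t=0,i=1
  .## -> #   bit 3 = 1  t=0,i=11
  .#. -> #   bit 2 = 1  t=0,i=0
  ..# -> #   bit 1 = 1  t=0,i=2
  ... -> #   bit 0 = 1  t=0,i=5
  bits 00111111 = 63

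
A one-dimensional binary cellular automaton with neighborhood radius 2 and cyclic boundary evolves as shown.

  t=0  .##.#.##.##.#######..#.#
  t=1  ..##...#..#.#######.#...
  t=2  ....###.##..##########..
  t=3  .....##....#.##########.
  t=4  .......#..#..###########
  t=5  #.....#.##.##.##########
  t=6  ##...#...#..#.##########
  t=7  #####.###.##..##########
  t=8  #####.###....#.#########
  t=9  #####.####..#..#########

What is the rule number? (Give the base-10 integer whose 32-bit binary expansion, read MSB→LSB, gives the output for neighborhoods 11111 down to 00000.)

4120830724

  [31] ##### => #  t=0,i=14
  [30] ####. => #  t=0,i=17
  [29] ###.# => #  t=1,i=18
  [28] ###.. => #  t=0,i=18
  [27] ##.## => .  t=0,i=8
  [26] ##.#. => #  t=0,i=3
  [25] ##..# => .  t=0,i=19
  [24] ##... => #  t=1,i=4
  [23] #.### => #  t=0,i=12
  [22] #.##. => .  t=0,i=1
  [21] #.#.# => .  t=0,i=4
  [20] #.#.. => #  t=1,i=20
  [19] #..## => #  t=2,i=11
  [18] #..#. => #  t=0,i=20
  [17] #...# => #  t=1,i=5
  [16] #.... => .  t=1,i=22
  [15] .#### => #  t=0,i=13
  [14] .###. => #  t=2,i=5
  [13] .##.# => #  t=0,i=2
  [12] .##.. => .  t=1,i=3
  [11] .#.## => .  t=0,i=0
  [10] .#.#. => .  t=0,i=22
  [9] .#..# => #  t=1,i=8
  [8] .#... => #  t=1,i=21
  [7] ..### => .  t=2,i=4
  [6] ..##. => .  t=1,i=2
  [5] ..#.# => .  t=0,i=21
  [4] ..#.. => .  t=1,i=7
  [3] ...## => .  t=1,i=1
  [2] ...#. => #  t=1,i=6
  [1] ....# => .  t=1,i=0
  [0] ..... => .  t=1,i=23
  bits 11110101100111101110001100000100 = 4120830724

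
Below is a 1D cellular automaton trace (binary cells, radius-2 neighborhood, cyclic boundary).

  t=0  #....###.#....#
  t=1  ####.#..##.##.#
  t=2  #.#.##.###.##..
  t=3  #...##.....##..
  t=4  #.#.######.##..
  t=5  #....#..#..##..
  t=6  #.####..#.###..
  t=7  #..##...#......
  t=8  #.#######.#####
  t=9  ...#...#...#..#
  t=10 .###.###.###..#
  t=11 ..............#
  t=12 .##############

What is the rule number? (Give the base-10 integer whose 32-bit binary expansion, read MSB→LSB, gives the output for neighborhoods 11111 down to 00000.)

  #####|.  b31=0 t=1,i=1
  ####.|#  b30=1 t=1,i=2
  ###.#|.  b29=0 t=0,i=7
  ###..|.  b28=0 t=6,i=5
  ##.##|.  b27=0 t=1,i=10
  ##.#.|#  b26=1 t=0,i=8
  ##..#|.  b25=0 t=2,i=13
  ##...|#  b24=1 t=0,i=1
  #.###|.  b23=0 t=1,i=14
  #.##.|#  b22=1 t=1,i=11
  #.#.#|.  b21=0 t=2,i=2
  #.#..|#  b20=1 t=0,i=9
  #..##|#  b19=1 t=1,i=7
  #..#.|.  b18=0 t=2,i=14
  #...#|#  b17=1 t=3,i=2
  #....|#  b16=1 t=0,i=2
  .####|#  b15=1 t=1,i=0
  .###.|.  b14=0 t=0,i=6
  .##.#|#  b13=1 t=1,i=9
  .##..|#  b12=1 t=0,i=0
  .#.##|.  b11=0 t=2,i=3
  .#.#.|.  b10=0 t=2,i=1
  .#..#|.  b9=0 t=1,i=6
  .#...|.  b8=0 t=0,i=10
  ..###|#  b7=1 t=0,i=5
  ..##.|#  b6=1 t=0,i=14
  ..#.#|#  b5=1 t=2,i=0
  ..#..|#  b4=1 t=3,i=0
  ...##|.  b3=0 t=0,i=4
  ...#.|#  b2=1 t=5,i=4
  ....#|#  b1=1 t=0,i=3
  .....|#  b0=1 t=3,i=8
  bits 01000101010110111011000011110111 = 1163636983

1163636983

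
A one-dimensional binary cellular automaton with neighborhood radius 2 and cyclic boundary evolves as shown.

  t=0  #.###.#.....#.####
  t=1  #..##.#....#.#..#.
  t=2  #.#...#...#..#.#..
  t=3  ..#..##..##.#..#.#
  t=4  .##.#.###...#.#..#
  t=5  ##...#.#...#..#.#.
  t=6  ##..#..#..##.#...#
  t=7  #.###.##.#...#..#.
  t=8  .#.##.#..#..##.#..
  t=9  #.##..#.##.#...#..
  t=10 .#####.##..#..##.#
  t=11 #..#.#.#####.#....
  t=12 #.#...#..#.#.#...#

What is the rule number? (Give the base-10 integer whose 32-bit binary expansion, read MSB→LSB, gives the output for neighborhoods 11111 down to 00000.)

  #####|#  b31=1 t=0,i=16
  ####.|.  b30=0 t=0,i=17
  ###.#|#  b29=1 t=0,i=0
  ###..|.  b28=0 t=4,i=8
  ##.##|.  b27=0 t=0,i=1
  ##.#.|.  b26=0 t=0,i=5
  ##..#|#  b25=1 t=3,i=7
  ##...|.  b24=0 t=4,i=9
  #.###|.  b23=0 t=0,i=2
  #.##.|#  b22=1 t=4,i=1
  #.#.#|.  b21=0 t=4,i=4
  #.#..|#  b20=1 t=0,i=6
  #..##|#  b19=1 t=1,i=2
  #..#.|#  b18=1 t=1,i=15
  #...#|.  b17=0 t=2,i=4
  #....|.  b16=0 t=0,i=8
  .####|.  b15=0 t=0,i=15
  .###.|#  b14=1 t=0,i=3
  .##.#|.  b13=0 t=1,i=4
  .##..|#  b12=1 t=3,i=6
  .#.##|#  b11=1 t=0,i=13
  .#.#.|.  b10=0 t=1,i=12
  .#..#|.  b9=0 t=1,i=1
  .#...|.  b8=0 t=0,i=7
  ..###|.  b7=0 t=6,i=17
  ..##.|.  b6=0 t=1,i=3
  ..#.#|.  b5=0 t=0,i=12
  ..#..|#  b4=1 t=2,i=6
  ...##|#  b3=1 t=6,i=16
  ...#.|#  b2=1 t=0,i=11
  ....#|.  b1=0 t=0,i=10
  .....|.  b0=0 t=0,i=9
  bits 10100010010111000101100000011100 = 2723960860

2723960860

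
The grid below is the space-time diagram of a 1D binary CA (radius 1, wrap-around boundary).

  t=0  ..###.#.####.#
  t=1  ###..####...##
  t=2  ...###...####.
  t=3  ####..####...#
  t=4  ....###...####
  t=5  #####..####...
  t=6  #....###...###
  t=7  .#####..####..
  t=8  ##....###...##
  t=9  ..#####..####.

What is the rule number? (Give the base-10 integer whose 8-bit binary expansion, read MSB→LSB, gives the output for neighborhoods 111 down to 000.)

  nb ###: next=.  (t=0,i=3, bit7=0)
  nb ##.: next=.  (t=0,i=4, bit6=0)
  nb #.#: next=#  (t=0,i=5, bit5=1)
  nb #..: next=#  (t=0,i=0, bit4=1)
  nb .##: next=#  (t=0,i=2, bit3=1)
  nb .#.: next=#  (t=0,i=6, bit2=1)
  nb ..#: next=#  (t=0,i=1, bit1=1)
  nb ...: next=#  (t=1,i=10, bit0=1)
  bits 00111111 = 63

63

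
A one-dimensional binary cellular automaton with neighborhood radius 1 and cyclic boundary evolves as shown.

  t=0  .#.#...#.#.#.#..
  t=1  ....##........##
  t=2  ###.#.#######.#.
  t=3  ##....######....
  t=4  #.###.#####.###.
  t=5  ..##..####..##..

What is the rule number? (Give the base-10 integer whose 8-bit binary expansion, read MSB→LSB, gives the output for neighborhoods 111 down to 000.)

  ###|#  b7=1 t=2,i=1
  ##.|.  b6=0 t=1,i=5
  #.#|.  b5=0 t=0,i=2
  #..|#  b4=1 t=0,i=4
  .##|#  b3=1 t=1,i=4
  .#.|.  b2=0 t=0,i=1
  ..#|.  b1=0 t=0,i=0
  ...|#  b0=1 t=0,i=5
  bits 10011001 = 153

153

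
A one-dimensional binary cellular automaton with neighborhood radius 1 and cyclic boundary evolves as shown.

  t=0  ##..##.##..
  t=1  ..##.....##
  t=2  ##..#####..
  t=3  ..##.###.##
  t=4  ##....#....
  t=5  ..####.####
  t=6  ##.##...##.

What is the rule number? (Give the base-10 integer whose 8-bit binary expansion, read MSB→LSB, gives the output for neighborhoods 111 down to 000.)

147

  nb ###: next=#  (t=2,i=5, bit7=1)
  nb ##.: next=.  (t=0,i=1, bit6=0)
  nb #.#: next=.  (t=0,i=6, bit5=0)
  nb #..: next=#  (t=0,i=2, bit4=1)
  nb .##: next=.  (t=0,i=0, bit3=0)
  nb .#.: next=.  (t=4,i=6, bit2=0)
  nb ..#: next=#  (t=0,i=3, bit1=1)
  nb ...: next=#  (t=1,i=5, bit0=1)
  bits 10010011 = 147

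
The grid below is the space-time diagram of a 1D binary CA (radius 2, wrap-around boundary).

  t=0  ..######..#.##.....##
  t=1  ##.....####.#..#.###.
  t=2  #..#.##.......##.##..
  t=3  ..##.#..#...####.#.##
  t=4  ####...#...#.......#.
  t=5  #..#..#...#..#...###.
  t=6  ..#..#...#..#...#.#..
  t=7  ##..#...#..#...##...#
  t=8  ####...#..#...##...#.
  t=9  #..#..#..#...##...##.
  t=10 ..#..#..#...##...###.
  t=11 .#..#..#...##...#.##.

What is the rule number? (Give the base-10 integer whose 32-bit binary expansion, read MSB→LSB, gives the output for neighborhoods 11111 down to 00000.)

315449454

  ##### -> .   bit 31 = 0  t=0,i=4
  ####. -> .   bit 30 = 0  t=0,i=6
  ###.# -> .   bit 29 = 0  t=1,i=10
  ###.. -> #   bit 28 = 1  t=0,i=7
  ##.## -> .   bit 27 = 0  t=1,i=20
  ##.#. -> .   bit 26 = 0  t=1,i=11
  ##..# -> #   bit 25 = 1  t=0,i=0
  ##... -> .   bit 24 = 0  t=0,i=14
  #.### -> #   bit 23 = 1  t=1,i=17
  #.##. -> #   bit 22 = 1  t=0,i=12
  #.#.# -> .   bit 21 = 0  t=3,i=17
  #.#.. -> .   bit 20 = 0  t=1,i=12
  #..## -> #   bit 19 = 1  t=0,i=1
  #..#. -> #   bit 18 = 1  t=0,i=9
  #...# -> .   bit 17 = 0  t=3,i=10
  #.... -> #   bit 16 = 1  t=0,i=15
  .#### -> .   bit 15 = 0  t=0,i=3
  .###. -> #   bit 14 = 1  t=1,i=18
  .##.# -> #   bit 13 = 1  t=2,i=15
  .##.. -> .   bit 12 = 0  t=0,i=13
  .#.## -> .   bit 11 = 0  t=0,i=11
  .#.#. -> .   bit 10 = 0  t=6,i=17
  .#..# -> .   bit 9 = 0  t=1,i=13
  .#... -> .   bit 8 = 0  t=3,i=9
  ..### -> .   bit 7 = 0  t=0,i=2
  ..##. -> #   bit 6 = 1  t=0,i=19
  ..#.# -> #   bit 5 = 1  t=0,i=10
  ..#.. -> .   bit 4 = 0  t=2,i=0
  ...## -> #   bit 3 = 1  t=0,i=18
  ...#. -> #   bit 2 = 1  t=4,i=6
  ....# -> #   bit 1 = 1  t=0,i=17
  ..... -> .   bit 0 = 0  t=0,i=16
  bits 00010010110011010110000001101110 = 315449454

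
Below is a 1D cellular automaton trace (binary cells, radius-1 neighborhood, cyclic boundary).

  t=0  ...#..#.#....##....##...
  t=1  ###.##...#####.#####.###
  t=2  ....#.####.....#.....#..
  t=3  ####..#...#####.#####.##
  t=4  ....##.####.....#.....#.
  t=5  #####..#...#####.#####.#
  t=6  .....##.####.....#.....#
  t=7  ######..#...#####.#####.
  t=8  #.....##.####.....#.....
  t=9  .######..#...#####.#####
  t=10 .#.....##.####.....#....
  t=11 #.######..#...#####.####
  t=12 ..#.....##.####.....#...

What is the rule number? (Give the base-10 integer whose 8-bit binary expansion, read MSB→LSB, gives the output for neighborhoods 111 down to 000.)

27

  [7] ### => .  t=1,i=0
  [6] ##. => .  t=0,i=14
  [5] #.# => .  t=0,i=7
  [4] #.. => #  t=0,i=4
  [3] .## => #  t=0,i=13
  [2] .#. => .  t=0,i=3
  [1] ..# => #  t=0,i=2
  [0] ... => #  t=0,i=0
  bits 00011011 = 27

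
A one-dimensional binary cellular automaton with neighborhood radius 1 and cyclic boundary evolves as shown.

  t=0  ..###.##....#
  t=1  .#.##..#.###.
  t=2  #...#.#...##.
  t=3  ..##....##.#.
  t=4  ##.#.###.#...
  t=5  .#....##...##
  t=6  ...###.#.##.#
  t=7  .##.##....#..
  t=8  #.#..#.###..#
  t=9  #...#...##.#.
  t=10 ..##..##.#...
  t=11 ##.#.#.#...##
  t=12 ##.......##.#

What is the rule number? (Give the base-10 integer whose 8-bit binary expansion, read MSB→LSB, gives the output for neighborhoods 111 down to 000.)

  nb ###: next=#  (t=0,i=3, bit7=1)
  nb ##.: next=#  (t=0,i=4, bit6=1)
  nb #.#: next=.  (t=0,i=5, bit5=0)
  nb #..: next=.  (t=0,i=0, bit4=0)
  nb .##: next=.  (t=0,i=2, bit3=0)
  nb .#.: next=.  (t=0,i=12, bit2=0)
  nb ..#: next=#  (t=0,i=1, bit1=1)
  nb ...: next=#  (t=0,i=9, bit0=1)
  bits 11000011 = 195

195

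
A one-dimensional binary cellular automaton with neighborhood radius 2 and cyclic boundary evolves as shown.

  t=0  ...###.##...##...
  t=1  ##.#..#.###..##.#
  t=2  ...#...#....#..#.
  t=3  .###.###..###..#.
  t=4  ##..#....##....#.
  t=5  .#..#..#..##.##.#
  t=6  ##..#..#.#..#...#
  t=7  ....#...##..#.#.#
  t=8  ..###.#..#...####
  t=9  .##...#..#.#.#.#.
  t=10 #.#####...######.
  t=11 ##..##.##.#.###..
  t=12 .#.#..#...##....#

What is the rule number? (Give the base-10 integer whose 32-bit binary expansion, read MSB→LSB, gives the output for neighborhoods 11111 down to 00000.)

3376028823

  nb #####: next=#  (t=10,i=4, bit31=1)
  nb ####.: next=#  (t=8,i=15, bit30=1)
  nb ###.#: next=.  (t=0,i=5, bit29=0)
  nb ###..: next=.  (t=1,i=10, bit28=0)
  nb ##.##: next=#  (t=0,i=6, bit27=1)
  nb ##.#.: next=.  (t=1,i=2, bit26=0)
  nb ##..#: next=.  (t=1,i=11, bit25=0)
  nb ##...: next=#  (t=0,i=9, bit24=1)
  nb #.###: next=.  (t=1,i=8, bit23=0)
  nb #.##.: next=.  (t=0,i=7, bit22=0)
  nb #.#.#: next=#  (t=5,i=16, bit21=1)
  nb #.#..: next=#  (t=1,i=3, bit20=1)
  nb #..##: next=#  (t=1,i=12, bit19=1)
  nb #..#.: next=.  (t=1,i=5, bit18=0)
  nb #...#: next=#  (t=0,i=10, bit17=1)
  nb #....: next=.  (t=0,i=15, bit16=0)
  nb .####: next=.  (t=8,i=14, bit15=0)
  nb .###.: next=.  (t=0,i=4, bit14=0)
  nb .##.#: next=.  (t=1,i=14, bit13=0)
  nb .##..: next=#  (t=0,i=8, bit12=1)
  nb .#.##: next=#  (t=1,i=7, bit11=1)
  nb .#.#.: next=#  (t=5,i=0, bit10=1)
  nb .#..#: next=.  (t=1,i=4, bit9=0)
  nb .#...: next=.  (t=2,i=4, bit8=0)
  nb ..###: next=#  (t=0,i=3, bit7=1)
  nb ..##.: next=.  (t=0,i=12, bit6=0)
  nb ..#.#: next=.  (t=1,i=6, bit5=0)
  nb ..#..: next=#  (t=2,i=3, bit4=1)
  nb ...##: next=.  (t=0,i=2, bit3=0)
  nb ...#.: next=#  (t=2,i=2, bit2=1)
  nb ....#: next=#  (t=0,i=1, bit1=1)
  nb .....: next=#  (t=0,i=0, bit0=1)
  bits 11001001001110100001110010010111 = 3376028823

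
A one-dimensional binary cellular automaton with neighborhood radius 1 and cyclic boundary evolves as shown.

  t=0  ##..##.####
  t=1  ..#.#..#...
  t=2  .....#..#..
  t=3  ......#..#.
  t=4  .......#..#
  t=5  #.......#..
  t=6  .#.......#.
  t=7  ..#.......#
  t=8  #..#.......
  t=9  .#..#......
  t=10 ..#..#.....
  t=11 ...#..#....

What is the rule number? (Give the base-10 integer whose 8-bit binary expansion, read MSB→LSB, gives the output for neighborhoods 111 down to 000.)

  [7] ### => .  t=0,i=0
  [6] ##. => .  t=0,i=1
  [5] #.# => .  t=0,i=6
  [4] #.. => #  t=0,i=2
  [3] .## => #  t=0,i=4
  [2] .#. => .  t=1,i=2
  [1] ..# => .  t=0,i=3
  [0] ... => .  t=1,i=0
  bits 00011000 = 24

24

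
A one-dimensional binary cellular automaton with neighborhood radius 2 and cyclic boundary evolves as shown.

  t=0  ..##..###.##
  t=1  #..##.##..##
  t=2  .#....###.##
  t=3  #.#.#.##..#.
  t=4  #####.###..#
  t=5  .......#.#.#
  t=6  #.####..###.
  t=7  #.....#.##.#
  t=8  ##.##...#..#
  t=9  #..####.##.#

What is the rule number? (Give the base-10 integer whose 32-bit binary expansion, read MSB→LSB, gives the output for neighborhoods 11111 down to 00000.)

  nb #####: next=.  (t=4,i=1, bit31=0)
  nb ####.: next=.  (t=4,i=3, bit30=0)
  nb ###.#: next=.  (t=0,i=8, bit29=0)
  nb ###..: next=.  (t=1,i=0, bit28=0)
  nb ##.##: next=.  (t=0,i=9, bit27=0)
  nb ##.#.: next=#  (t=2,i=0, bit26=1)
  nb ##..#: next=#  (t=0,i=0, bit25=1)
  nb ##...: next=#  (t=7,i=1, bit24=1)
  nb #.###: next=.  (t=4,i=6, bit23=0)
  nb #.##.: next=#  (t=0,i=10, bit22=1)
  nb #.#.#: next=#  (t=3,i=0, bit21=1)
  nb #.#..: next=.  (t=2,i=1, bit20=0)
  nb #..##: next=.  (t=0,i=1, bit19=0)
  nb #..#.: next=.  (t=3,i=9, bit18=0)
  nb #...#: next=#  (t=8,i=6, bit17=1)
  nb #....: next=.  (t=2,i=3, bit16=0)
  nb .####: next=.  (t=4,i=0, bit15=0)
  nb .###.: next=#  (t=0,i=7, bit14=1)
  nb .##.#: next=.  (t=1,i=4, bit13=0)
  nb .##..: next=#  (t=0,i=3, bit12=1)
  nb .#.##: next=.  (t=3,i=5, bit11=0)
  nb .#.#.: next=#  (t=3,i=1, bit10=1)
  nb .#..#: next=#  (t=8,i=9, bit9=1)
  nb .#...: next=#  (t=2,i=2, bit8=1)
  nb ..###: next=#  (t=0,i=6, bit7=1)
  nb ..##.: next=.  (t=0,i=2, bit6=0)
  nb ..#.#: next=.  (t=3,i=10, bit5=0)
  nb ..#..: next=#  (t=8,i=8, bit4=1)
  nb ...##: next=.  (t=2,i=5, bit3=0)
  nb ...#.: next=.  (t=5,i=6, bit2=0)
  nb ....#: next=#  (t=2,i=4, bit1=1)
  nb .....: next=#  (t=5,i=2, bit0=1)
  bits 00000111011000100101011110010011 = 123885459

123885459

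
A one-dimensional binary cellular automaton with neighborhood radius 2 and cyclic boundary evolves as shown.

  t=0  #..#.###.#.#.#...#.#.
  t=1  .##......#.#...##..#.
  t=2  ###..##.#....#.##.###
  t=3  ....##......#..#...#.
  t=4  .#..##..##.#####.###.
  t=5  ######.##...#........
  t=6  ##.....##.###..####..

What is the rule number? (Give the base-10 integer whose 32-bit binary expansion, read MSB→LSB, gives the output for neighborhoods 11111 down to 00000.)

  nb #####: next=.  (t=2,i=0, bit31=0)
  nb ####.: next=.  (t=2,i=1, bit30=0)
  nb ###.#: next=.  (t=0,i=7, bit29=0)
  nb ###..: next=.  (t=2,i=2, bit28=0)
  nb ##.##: next=.  (t=2,i=17, bit27=0)
  nb ##.#.: next=.  (t=0,i=8, bit26=0)
  nb ##..#: next=.  (t=1,i=17, bit25=0)
  nb ##...: next=.  (t=1,i=3, bit24=0)
  nb #.###: next=.  (t=0,i=5, bit23=0)
  nb #.##.: next=#  (t=2,i=15, bit22=1)
  nb #.#.#: next=#  (t=0,i=9, bit21=1)
  nb #.#..: next=.  (t=0,i=0, bit20=0)
  nb #..##: next=#  (t=1,i=0, bit19=1)
  nb #..#.: next=#  (t=0,i=2, bit18=1)
  nb #...#: next=#  (t=0,i=15, bit17=1)
  nb #....: next=.  (t=1,i=4, bit16=0)
  nb .####: next=#  (t=2,i=19, bit15=1)
  nb .###.: next=.  (t=0,i=6, bit14=0)
  nb .##.#: next=.  (t=2,i=6, bit13=0)
  nb .##..: next=#  (t=1,i=2, bit12=1)
  nb .#.##: next=.  (t=0,i=4, bit11=0)
  nb .#.#.: next=.  (t=0,i=10, bit10=0)
  nb .#..#: next=#  (t=0,i=1, bit9=1)
  nb .#...: next=.  (t=0,i=14, bit8=0)
  nb ..###: next=#  (t=5,i=0, bit7=1)
  nb ..##.: next=#  (t=1,i=1, bit6=1)
  nb ..#.#: next=.  (t=0,i=3, bit5=0)
  nb ..#..: next=#  (t=1,i=19, bit4=1)
  nb ...##: next=.  (t=1,i=14, bit3=0)
  nb ...#.: next=#  (t=0,i=16, bit2=1)
  nb ....#: next=.  (t=1,i=7, bit1=0)
  nb .....: next=#  (t=1,i=5, bit0=1)
  bits 00000000011011101001001011010101 = 7246549

7246549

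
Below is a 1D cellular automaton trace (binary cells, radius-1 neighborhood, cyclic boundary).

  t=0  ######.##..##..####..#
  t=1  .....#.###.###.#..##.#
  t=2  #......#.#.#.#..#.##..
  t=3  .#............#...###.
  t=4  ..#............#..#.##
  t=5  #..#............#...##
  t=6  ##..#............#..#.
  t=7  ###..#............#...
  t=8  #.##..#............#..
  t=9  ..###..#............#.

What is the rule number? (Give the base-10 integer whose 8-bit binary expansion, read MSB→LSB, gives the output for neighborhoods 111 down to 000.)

  nb ###: next=.  (t=0,i=0, bit7=0)
  nb ##.: next=#  (t=0,i=5, bit6=1)
  nb #.#: next=.  (t=0,i=6, bit5=0)
  nb #..: next=#  (t=0,i=9, bit4=1)
  nb .##: next=#  (t=0,i=7, bit3=1)
  nb .#.: next=.  (t=1,i=5, bit2=0)
  nb ..#: next=.  (t=0,i=10, bit1=0)
  nb ...: next=.  (t=1,i=1, bit0=0)
  bits 01011000 = 88

88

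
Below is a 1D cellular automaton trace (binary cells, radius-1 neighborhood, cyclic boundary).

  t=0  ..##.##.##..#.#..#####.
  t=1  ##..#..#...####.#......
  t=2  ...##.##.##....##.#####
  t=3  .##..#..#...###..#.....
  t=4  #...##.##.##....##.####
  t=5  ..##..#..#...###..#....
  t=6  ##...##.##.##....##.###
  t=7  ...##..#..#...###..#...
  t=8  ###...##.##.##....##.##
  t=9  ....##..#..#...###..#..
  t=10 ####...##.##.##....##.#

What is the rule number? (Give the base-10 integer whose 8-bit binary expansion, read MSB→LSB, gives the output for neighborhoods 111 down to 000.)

39

  ### -> .   bit 7 = 0  t=0,i=18
  ##. -> .   bit 6 = 0  t=0,i=3
  #.# -> #   bit 5 = 1  t=0,i=4
  #.. -> .   bit 4 = 0  t=0,i=10
  .## -> .   bit 3 = 0  t=0,i=2
  .#. -> #   bit 2 = 1  t=0,i=12
  ..# -> #   bit 1 = 1  t=0,i=1
  ... -> #   bit 0 = 1  t=0,i=0
  bits 00100111 = 39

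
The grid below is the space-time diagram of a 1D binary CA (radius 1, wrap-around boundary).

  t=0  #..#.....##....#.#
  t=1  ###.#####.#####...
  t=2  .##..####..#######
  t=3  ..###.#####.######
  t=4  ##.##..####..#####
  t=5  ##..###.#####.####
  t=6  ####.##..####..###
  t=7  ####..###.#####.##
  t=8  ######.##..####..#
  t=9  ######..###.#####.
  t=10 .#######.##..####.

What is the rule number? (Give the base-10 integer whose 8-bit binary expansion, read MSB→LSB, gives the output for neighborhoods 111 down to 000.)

  ###|#  b7=1 t=1,i=1
  ##.|#  b6=1 t=0,i=0
  #.#|.  b5=0 t=0,i=16
  #..|#  b4=1 t=0,i=1
  .##|.  b3=0 t=0,i=9
  .#.|.  b2=0 t=0,i=3
  ..#|#  b1=1 t=0,i=2
  ...|#  b0=1 t=0,i=5
  bits 11010011 = 211

211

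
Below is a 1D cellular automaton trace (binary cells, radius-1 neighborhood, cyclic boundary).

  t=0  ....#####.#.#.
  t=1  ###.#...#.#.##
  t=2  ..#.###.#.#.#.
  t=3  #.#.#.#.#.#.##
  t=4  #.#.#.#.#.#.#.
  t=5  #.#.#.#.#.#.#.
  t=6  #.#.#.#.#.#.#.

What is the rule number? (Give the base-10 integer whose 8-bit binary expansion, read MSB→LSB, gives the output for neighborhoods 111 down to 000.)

93

  nb ###: next=.  (t=0,i=5, bit7=0)
  nb ##.: next=#  (t=0,i=8, bit6=1)
  nb #.#: next=.  (t=0,i=9, bit5=0)
  nb #..: next=#  (t=0,i=13, bit4=1)
  nb .##: next=#  (t=0,i=4, bit3=1)
  nb .#.: next=#  (t=0,i=10, bit2=1)
  nb ..#: next=.  (t=0,i=3, bit1=0)
  nb ...: next=#  (t=0,i=0, bit0=1)
  bits 01011101 = 93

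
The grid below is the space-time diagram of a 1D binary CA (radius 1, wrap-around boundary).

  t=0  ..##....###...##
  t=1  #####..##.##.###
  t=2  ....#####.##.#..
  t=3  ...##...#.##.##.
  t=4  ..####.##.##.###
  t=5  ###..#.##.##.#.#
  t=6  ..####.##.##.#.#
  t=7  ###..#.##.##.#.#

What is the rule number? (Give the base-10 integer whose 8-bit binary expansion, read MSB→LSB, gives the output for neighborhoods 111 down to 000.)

  ### -> .   bit 7 = 0  t=0,i=9
  ##. -> #   bit 6 = 1  t=0,i=3
  #.# -> .   bit 5 = 0  t=1,i=9
  #.. -> #   bit 4 = 1  t=0,i=0
  .## -> #   bit 3 = 1  t=0,i=2
  .#. -> #   bit 2 = 1  t=2,i=13
  ..# -> #   bit 1 = 1  t=0,i=1
  ... -> .   bit 0 = 0  t=0,i=5
  bits 01011110 = 94

94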